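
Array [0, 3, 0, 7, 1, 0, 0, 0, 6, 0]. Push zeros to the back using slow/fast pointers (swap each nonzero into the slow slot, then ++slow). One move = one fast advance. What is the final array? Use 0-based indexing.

[3, 7, 1, 6, 0, 0, 0, 0, 0, 0]

slow=0 fast=0: a[fast]=0, fast++
slow=0 fast=1: a[fast]=3≠0 swap→a[0]=3, slow++,fast++
slow=1 fast=2: a[fast]=0, fast++
slow=1 fast=3: a[fast]=7≠0 swap→a[1]=7, slow++,fast++
slow=2 fast=4: a[fast]=1≠0 swap→a[2]=1, slow++,fast++
slow=3 fast=5: a[fast]=0, fast++
slow=3 fast=6: a[fast]=0, fast++
slow=3 fast=7: a[fast]=0, fast++
slow=3 fast=8: a[fast]=6≠0 swap→a[3]=6, slow++,fast++
slow=4 fast=9: a[fast]=0, fast++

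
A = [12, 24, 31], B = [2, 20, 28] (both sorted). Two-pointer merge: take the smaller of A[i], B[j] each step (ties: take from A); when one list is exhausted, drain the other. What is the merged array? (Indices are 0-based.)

[2, 12, 20, 24, 28, 31]

i=0 j=0: A[i]=12>B[j]=2 take 2, j++
i=0 j=1: A[i]=12<=B[j]=20 take 12, i++
i=1 j=1: A[i]=24>B[j]=20 take 20, j++
i=1 j=2: A[i]=24<=B[j]=28 take 24, i++
i=2 j=2: A[i]=31>B[j]=28 take 28, j++
i=2 j=3: B done, take A[i]=31, i++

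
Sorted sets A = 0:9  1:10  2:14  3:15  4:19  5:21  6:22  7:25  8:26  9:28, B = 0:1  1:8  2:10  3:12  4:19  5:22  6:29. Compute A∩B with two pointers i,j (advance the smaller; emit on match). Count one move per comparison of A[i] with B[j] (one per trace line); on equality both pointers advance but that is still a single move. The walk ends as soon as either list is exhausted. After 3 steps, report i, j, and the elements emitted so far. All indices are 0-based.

[i=0,j=0] 9>1 → j++
[i=0,j=1] 9>8 → j++
[i=0,j=2] 9<10 → i++

i=1, j=2, emitted=[]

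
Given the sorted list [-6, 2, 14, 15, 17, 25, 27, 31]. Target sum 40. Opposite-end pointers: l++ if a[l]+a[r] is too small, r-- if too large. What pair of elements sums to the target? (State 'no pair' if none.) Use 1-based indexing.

l=1 r=8: -6+31=25 <40, l++
l=2 r=8: 2+31=33 <40, l++
l=3 r=8: 14+31=45 >40, r--
l=3 r=7: 14+27=41 >40, r--
l=3 r=6: 14+25=39 <40, l++
l=4 r=6: 15+25=40, found

(15, 25)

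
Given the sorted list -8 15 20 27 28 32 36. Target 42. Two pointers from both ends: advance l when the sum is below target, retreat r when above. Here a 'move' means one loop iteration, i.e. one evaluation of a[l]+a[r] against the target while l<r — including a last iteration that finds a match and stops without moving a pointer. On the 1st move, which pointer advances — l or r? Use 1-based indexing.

l

l=1 r=7: -8+36=28 <42, l++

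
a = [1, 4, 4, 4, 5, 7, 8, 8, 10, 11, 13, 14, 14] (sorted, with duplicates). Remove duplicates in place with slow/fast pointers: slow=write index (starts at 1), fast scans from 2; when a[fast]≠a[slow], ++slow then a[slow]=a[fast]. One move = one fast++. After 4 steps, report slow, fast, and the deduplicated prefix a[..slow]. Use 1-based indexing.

slow=1 fast=2: a[fast]=4≠a[slow]=1 write a[2]=4, slow++,fast++
slow=2 fast=3: a[fast]=4=a[slow] dup, fast++
slow=2 fast=4: a[fast]=4=a[slow] dup, fast++
slow=2 fast=5: a[fast]=5≠a[slow]=4 write a[3]=5, slow++,fast++

slow=3, fast=6, prefix=[1, 4, 5]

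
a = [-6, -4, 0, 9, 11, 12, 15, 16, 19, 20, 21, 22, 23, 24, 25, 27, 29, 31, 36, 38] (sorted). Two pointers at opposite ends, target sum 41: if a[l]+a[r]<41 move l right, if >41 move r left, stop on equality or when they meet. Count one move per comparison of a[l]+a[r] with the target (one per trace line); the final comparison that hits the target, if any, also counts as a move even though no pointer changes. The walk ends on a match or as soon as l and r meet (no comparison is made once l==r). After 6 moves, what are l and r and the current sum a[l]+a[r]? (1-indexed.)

l=5, r=18, sum=42

[1,20] -6+38=32 <41 → l++
[2,20] -4+38=34 <41 → l++
[3,20] 0+38=38 <41 → l++
[4,20] 9+38=47 >41 → r--
[4,19] 9+36=45 >41 → r--
[4,18] 9+31=40 <41 → l++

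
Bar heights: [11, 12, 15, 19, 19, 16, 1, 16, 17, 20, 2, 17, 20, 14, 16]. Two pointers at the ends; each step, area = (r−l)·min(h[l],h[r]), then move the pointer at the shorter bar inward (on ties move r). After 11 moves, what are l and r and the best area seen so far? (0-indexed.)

l=0 r=14: min(11,16)*14=154 best=154 *, l++
l=1 r=14: min(12,16)*13=156 best=156 *, l++
l=2 r=14: min(15,16)*12=180 best=180 *, l++
l=3 r=14: min(19,16)*11=176 best=180, r--
l=3 r=13: min(19,14)*10=140 best=180, r--
l=3 r=12: min(19,20)*9=171 best=180, l++
l=4 r=12: min(19,20)*8=152 best=180, l++
l=5 r=12: min(16,20)*7=112 best=180, l++
l=6 r=12: min(1,20)*6=6 best=180, l++
l=7 r=12: min(16,20)*5=80 best=180, l++
l=8 r=12: min(17,20)*4=68 best=180, l++

l=9, r=12, best area=180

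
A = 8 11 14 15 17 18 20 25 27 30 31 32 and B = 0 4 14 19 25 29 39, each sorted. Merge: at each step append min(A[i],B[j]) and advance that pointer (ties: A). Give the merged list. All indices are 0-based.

[0, 4, 8, 11, 14, 14, 15, 17, 18, 19, 20, 25, 25, 27, 29, 30, 31, 32, 39]

[i=0,j=0] A[i]=8>B[j]=0 take 0 → j++
[i=0,j=1] A[i]=8>B[j]=4 take 4 → j++
[i=0,j=2] A[i]=8<=B[j]=14 take 8 → i++
[i=1,j=2] A[i]=11<=B[j]=14 take 11 → i++
[i=2,j=2] A[i]=14<=B[j]=14 take 14 → i++
[i=3,j=2] A[i]=15>B[j]=14 take 14 → j++
[i=3,j=3] A[i]=15<=B[j]=19 take 15 → i++
[i=4,j=3] A[i]=17<=B[j]=19 take 17 → i++
[i=5,j=3] A[i]=18<=B[j]=19 take 18 → i++
[i=6,j=3] A[i]=20>B[j]=19 take 19 → j++
[i=6,j=4] A[i]=20<=B[j]=25 take 20 → i++
[i=7,j=4] A[i]=25<=B[j]=25 take 25 → i++
[i=8,j=4] A[i]=27>B[j]=25 take 25 → j++
[i=8,j=5] A[i]=27<=B[j]=29 take 27 → i++
[i=9,j=5] A[i]=30>B[j]=29 take 29 → j++
[i=9,j=6] A[i]=30<=B[j]=39 take 30 → i++
[i=10,j=6] A[i]=31<=B[j]=39 take 31 → i++
[i=11,j=6] A[i]=32<=B[j]=39 take 32 → i++
[i=12,j=6] A done, take B[j]=39 → j++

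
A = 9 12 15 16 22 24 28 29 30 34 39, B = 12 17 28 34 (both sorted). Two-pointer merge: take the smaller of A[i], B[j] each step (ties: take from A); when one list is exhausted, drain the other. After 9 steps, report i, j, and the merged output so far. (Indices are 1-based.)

[i=1,j=1] A[i]=9<=B[j]=12 take 9 → i++
[i=2,j=1] A[i]=12<=B[j]=12 take 12 → i++
[i=3,j=1] A[i]=15>B[j]=12 take 12 → j++
[i=3,j=2] A[i]=15<=B[j]=17 take 15 → i++
[i=4,j=2] A[i]=16<=B[j]=17 take 16 → i++
[i=5,j=2] A[i]=22>B[j]=17 take 17 → j++
[i=5,j=3] A[i]=22<=B[j]=28 take 22 → i++
[i=6,j=3] A[i]=24<=B[j]=28 take 24 → i++
[i=7,j=3] A[i]=28<=B[j]=28 take 28 → i++

i=8, j=3, merged so far=[9, 12, 12, 15, 16, 17, 22, 24, 28]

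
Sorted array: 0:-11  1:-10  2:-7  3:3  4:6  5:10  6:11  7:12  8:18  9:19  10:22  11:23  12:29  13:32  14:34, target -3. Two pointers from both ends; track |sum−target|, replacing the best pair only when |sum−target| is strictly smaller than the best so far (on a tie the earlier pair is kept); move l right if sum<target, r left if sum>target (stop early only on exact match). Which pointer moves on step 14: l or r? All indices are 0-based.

[0,14] -11+34=23 d=26 * → r--
[0,13] -11+32=21 d=24 * → r--
[0,12] -11+29=18 d=21 * → r--
[0,11] -11+23=12 d=15 * → r--
[0,10] -11+22=11 d=14 * → r--
[0,9] -11+19=8 d=11 * → r--
[0,8] -11+18=7 d=10 * → r--
[0,7] -11+12=1 d=4 * → r--
[0,6] -11+11=0 d=3 * → r--
[0,5] -11+10=-1 d=2 * → r--
[0,4] -11+6=-5 d=2 → l++
[1,4] -10+6=-4 d=1 * → l++
[2,4] -7+6=-1 d=2 → r--
[2,3] -7+3=-4 d=1 → l++

l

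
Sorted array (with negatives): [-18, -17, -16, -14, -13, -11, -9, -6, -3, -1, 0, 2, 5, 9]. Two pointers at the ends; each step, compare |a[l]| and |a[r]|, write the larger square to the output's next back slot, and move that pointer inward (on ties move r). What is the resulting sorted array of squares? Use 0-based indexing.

l=0 r=13: |-18|>|9| out[13]=324, l++
l=1 r=13: |-17|>|9| out[12]=289, l++
l=2 r=13: |-16|>|9| out[11]=256, l++
l=3 r=13: |-14|>|9| out[10]=196, l++
l=4 r=13: |-13|>|9| out[9]=169, l++
l=5 r=13: |-11|>|9| out[8]=121, l++
l=6 r=13: |-9|<=|9| out[7]=81, r--
l=6 r=12: |-9|>|5| out[6]=81, l++
l=7 r=12: |-6|>|5| out[5]=36, l++
l=8 r=12: |-3|<=|5| out[4]=25, r--
l=8 r=11: |-3|>|2| out[3]=9, l++
l=9 r=11: |-1|<=|2| out[2]=4, r--
l=9 r=10: |-1|>|0| out[1]=1, l++
l=10 r=10: |0|<=|0| out[0]=0, r--

[0, 1, 4, 9, 25, 36, 81, 81, 121, 169, 196, 256, 289, 324]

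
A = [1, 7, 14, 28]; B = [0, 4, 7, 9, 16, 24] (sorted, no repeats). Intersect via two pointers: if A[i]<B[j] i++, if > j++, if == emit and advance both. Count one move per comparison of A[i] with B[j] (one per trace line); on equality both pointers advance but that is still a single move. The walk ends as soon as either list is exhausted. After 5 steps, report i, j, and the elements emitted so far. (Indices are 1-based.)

[i=1,j=1] 1>0 → j++
[i=1,j=2] 1<4 → i++
[i=2,j=2] 7>4 → j++
[i=2,j=3] 7==7 emit → i++,j++
[i=3,j=4] 14>9 → j++

i=3, j=5, emitted=[7]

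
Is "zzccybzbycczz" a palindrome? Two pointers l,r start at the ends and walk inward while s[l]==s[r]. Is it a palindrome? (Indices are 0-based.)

l=0 r=12: 'z'=='z', l++,r--
l=1 r=11: 'z'=='z', l++,r--
l=2 r=10: 'c'=='c', l++,r--
l=3 r=9: 'c'=='c', l++,r--
l=4 r=8: 'y'=='y', l++,r--
l=5 r=7: 'b'=='b', l++,r--

palindrome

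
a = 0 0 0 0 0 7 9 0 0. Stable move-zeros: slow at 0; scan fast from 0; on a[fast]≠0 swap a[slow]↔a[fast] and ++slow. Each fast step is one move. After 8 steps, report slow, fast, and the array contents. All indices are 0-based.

slow=0 fast=0: a[fast]=0, fast++
slow=0 fast=1: a[fast]=0, fast++
slow=0 fast=2: a[fast]=0, fast++
slow=0 fast=3: a[fast]=0, fast++
slow=0 fast=4: a[fast]=0, fast++
slow=0 fast=5: a[fast]=7≠0 swap→a[0]=7, slow++,fast++
slow=1 fast=6: a[fast]=9≠0 swap→a[1]=9, slow++,fast++
slow=2 fast=7: a[fast]=0, fast++

slow=2, fast=8, a=[7, 9, 0, 0, 0, 0, 0, 0, 0]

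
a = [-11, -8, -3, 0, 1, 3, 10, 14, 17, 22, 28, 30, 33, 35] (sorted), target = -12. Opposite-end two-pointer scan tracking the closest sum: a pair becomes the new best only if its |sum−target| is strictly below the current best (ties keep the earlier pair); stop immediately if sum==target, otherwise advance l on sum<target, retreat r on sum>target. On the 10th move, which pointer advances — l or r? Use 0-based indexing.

r

[0,13] -11+35=24 d=36 * → r--
[0,12] -11+33=22 d=34 * → r--
[0,11] -11+30=19 d=31 * → r--
[0,10] -11+28=17 d=29 * → r--
[0,9] -11+22=11 d=23 * → r--
[0,8] -11+17=6 d=18 * → r--
[0,7] -11+14=3 d=15 * → r--
[0,6] -11+10=-1 d=11 * → r--
[0,5] -11+3=-8 d=4 * → r--
[0,4] -11+1=-10 d=2 * → r--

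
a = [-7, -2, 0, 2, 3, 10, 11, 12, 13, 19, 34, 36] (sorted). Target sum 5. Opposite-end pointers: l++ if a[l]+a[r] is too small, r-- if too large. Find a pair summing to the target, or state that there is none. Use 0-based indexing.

l=0 r=11: -7+36=29 >5, r--
l=0 r=10: -7+34=27 >5, r--
l=0 r=9: -7+19=12 >5, r--
l=0 r=8: -7+13=6 >5, r--
l=0 r=7: -7+12=5, found

(-7, 12)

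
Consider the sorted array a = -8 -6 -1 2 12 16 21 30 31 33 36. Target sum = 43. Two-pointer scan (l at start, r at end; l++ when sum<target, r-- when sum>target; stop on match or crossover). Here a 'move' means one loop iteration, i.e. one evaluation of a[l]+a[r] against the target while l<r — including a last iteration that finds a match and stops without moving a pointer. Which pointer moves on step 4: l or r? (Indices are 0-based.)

l

l=0 r=10: -8+36=28 <43, l++
l=1 r=10: -6+36=30 <43, l++
l=2 r=10: -1+36=35 <43, l++
l=3 r=10: 2+36=38 <43, l++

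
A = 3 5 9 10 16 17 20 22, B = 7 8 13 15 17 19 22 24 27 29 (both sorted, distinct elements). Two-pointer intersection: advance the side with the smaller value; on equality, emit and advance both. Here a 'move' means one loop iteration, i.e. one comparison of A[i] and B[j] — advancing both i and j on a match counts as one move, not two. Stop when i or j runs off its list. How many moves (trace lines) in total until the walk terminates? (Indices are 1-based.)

13 moves

i=1 j=1: 3<7, i++
i=2 j=1: 5<7, i++
i=3 j=1: 9>7, j++
i=3 j=2: 9>8, j++
i=3 j=3: 9<13, i++
i=4 j=3: 10<13, i++
i=5 j=3: 16>13, j++
i=5 j=4: 16>15, j++
i=5 j=5: 16<17, i++
i=6 j=5: 17==17 emit, i++,j++
i=7 j=6: 20>19, j++
i=7 j=7: 20<22, i++
i=8 j=7: 22==22 emit, i++,j++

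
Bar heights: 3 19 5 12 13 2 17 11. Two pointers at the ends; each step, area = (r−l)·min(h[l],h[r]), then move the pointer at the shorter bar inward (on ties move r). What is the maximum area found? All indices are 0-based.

[0,7] min(3,11)*7=21 best=21 * → l++
[1,7] min(19,11)*6=66 best=66 * → r--
[1,6] min(19,17)*5=85 best=85 * → r--
[1,5] min(19,2)*4=8 best=85 → r--
[1,4] min(19,13)*3=39 best=85 → r--
[1,3] min(19,12)*2=24 best=85 → r--
[1,2] min(19,5)*1=5 best=85 → r--

max area = 85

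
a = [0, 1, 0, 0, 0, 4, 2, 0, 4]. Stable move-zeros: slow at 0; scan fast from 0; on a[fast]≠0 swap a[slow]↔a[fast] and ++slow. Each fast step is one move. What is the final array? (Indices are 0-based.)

slow=0 fast=0: a[fast]=0, fast++
slow=0 fast=1: a[fast]=1≠0 swap→a[0]=1, slow++,fast++
slow=1 fast=2: a[fast]=0, fast++
slow=1 fast=3: a[fast]=0, fast++
slow=1 fast=4: a[fast]=0, fast++
slow=1 fast=5: a[fast]=4≠0 swap→a[1]=4, slow++,fast++
slow=2 fast=6: a[fast]=2≠0 swap→a[2]=2, slow++,fast++
slow=3 fast=7: a[fast]=0, fast++
slow=3 fast=8: a[fast]=4≠0 swap→a[3]=4, slow++,fast++

[1, 4, 2, 4, 0, 0, 0, 0, 0]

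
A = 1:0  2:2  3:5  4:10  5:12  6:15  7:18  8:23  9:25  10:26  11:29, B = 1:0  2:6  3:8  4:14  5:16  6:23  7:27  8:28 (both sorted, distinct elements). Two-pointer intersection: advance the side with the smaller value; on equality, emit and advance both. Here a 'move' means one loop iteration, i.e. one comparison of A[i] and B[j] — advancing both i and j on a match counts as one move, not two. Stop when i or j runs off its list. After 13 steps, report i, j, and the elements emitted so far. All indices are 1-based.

i=10, j=7, emitted=[0, 23]

[i=1,j=1] 0==0 emit → i++,j++
[i=2,j=2] 2<6 → i++
[i=3,j=2] 5<6 → i++
[i=4,j=2] 10>6 → j++
[i=4,j=3] 10>8 → j++
[i=4,j=4] 10<14 → i++
[i=5,j=4] 12<14 → i++
[i=6,j=4] 15>14 → j++
[i=6,j=5] 15<16 → i++
[i=7,j=5] 18>16 → j++
[i=7,j=6] 18<23 → i++
[i=8,j=6] 23==23 emit → i++,j++
[i=9,j=7] 25<27 → i++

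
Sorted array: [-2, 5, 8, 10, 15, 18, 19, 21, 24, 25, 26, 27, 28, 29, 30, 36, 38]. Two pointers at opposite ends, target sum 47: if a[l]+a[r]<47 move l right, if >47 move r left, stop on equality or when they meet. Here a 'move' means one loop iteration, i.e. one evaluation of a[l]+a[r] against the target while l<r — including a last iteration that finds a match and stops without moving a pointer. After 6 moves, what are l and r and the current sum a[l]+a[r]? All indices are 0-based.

l=0 r=16: -2+38=36 <47, l++
l=1 r=16: 5+38=43 <47, l++
l=2 r=16: 8+38=46 <47, l++
l=3 r=16: 10+38=48 >47, r--
l=3 r=15: 10+36=46 <47, l++
l=4 r=15: 15+36=51 >47, r--

l=4, r=14, sum=45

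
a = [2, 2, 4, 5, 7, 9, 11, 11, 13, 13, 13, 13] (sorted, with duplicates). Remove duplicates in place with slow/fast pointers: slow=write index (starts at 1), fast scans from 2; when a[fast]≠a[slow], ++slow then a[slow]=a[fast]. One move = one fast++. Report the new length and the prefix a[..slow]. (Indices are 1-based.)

length 7; prefix = [2, 4, 5, 7, 9, 11, 13]

(s=1,f=2) a[fast]=2=a[slow] dup → fast++
(s=1,f=3) a[fast]=4≠a[slow]=2 write a[2]=4 → slow++,fast++
(s=2,f=4) a[fast]=5≠a[slow]=4 write a[3]=5 → slow++,fast++
(s=3,f=5) a[fast]=7≠a[slow]=5 write a[4]=7 → slow++,fast++
(s=4,f=6) a[fast]=9≠a[slow]=7 write a[5]=9 → slow++,fast++
(s=5,f=7) a[fast]=11≠a[slow]=9 write a[6]=11 → slow++,fast++
(s=6,f=8) a[fast]=11=a[slow] dup → fast++
(s=6,f=9) a[fast]=13≠a[slow]=11 write a[7]=13 → slow++,fast++
(s=7,f=10) a[fast]=13=a[slow] dup → fast++
(s=7,f=11) a[fast]=13=a[slow] dup → fast++
(s=7,f=12) a[fast]=13=a[slow] dup → fast++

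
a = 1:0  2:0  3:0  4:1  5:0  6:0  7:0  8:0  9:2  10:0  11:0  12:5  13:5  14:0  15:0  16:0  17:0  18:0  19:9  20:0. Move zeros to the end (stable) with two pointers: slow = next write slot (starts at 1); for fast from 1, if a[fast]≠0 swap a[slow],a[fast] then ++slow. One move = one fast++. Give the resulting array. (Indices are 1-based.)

(s=1,f=1) a[fast]=0 → fast++
(s=1,f=2) a[fast]=0 → fast++
(s=1,f=3) a[fast]=0 → fast++
(s=1,f=4) a[fast]=1≠0 swap→a[1]=1 → slow++,fast++
(s=2,f=5) a[fast]=0 → fast++
(s=2,f=6) a[fast]=0 → fast++
(s=2,f=7) a[fast]=0 → fast++
(s=2,f=8) a[fast]=0 → fast++
(s=2,f=9) a[fast]=2≠0 swap→a[2]=2 → slow++,fast++
(s=3,f=10) a[fast]=0 → fast++
(s=3,f=11) a[fast]=0 → fast++
(s=3,f=12) a[fast]=5≠0 swap→a[3]=5 → slow++,fast++
(s=4,f=13) a[fast]=5≠0 swap→a[4]=5 → slow++,fast++
(s=5,f=14) a[fast]=0 → fast++
(s=5,f=15) a[fast]=0 → fast++
(s=5,f=16) a[fast]=0 → fast++
(s=5,f=17) a[fast]=0 → fast++
(s=5,f=18) a[fast]=0 → fast++
(s=5,f=19) a[fast]=9≠0 swap→a[5]=9 → slow++,fast++
(s=6,f=20) a[fast]=0 → fast++

[1, 2, 5, 5, 9, 0, 0, 0, 0, 0, 0, 0, 0, 0, 0, 0, 0, 0, 0, 0]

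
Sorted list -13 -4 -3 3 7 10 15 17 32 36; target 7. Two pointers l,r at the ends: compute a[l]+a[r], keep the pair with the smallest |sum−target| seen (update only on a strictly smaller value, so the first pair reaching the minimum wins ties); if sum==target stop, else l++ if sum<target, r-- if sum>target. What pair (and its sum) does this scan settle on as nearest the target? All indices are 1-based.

pair (-3, 10) with sum 7 (|Δ|=0)

[1,10] -13+36=23 d=16 * → r--
[1,9] -13+32=19 d=12 * → r--
[1,8] -13+17=4 d=3 * → l++
[2,8] -4+17=13 d=6 → r--
[2,7] -4+15=11 d=4 → r--
[2,6] -4+10=6 d=1 * → l++
[3,6] -3+10=7 d=0 * → stop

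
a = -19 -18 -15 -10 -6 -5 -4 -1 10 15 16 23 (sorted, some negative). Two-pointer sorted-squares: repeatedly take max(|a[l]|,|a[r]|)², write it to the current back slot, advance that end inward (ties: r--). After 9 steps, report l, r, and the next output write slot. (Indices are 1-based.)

l=6, r=8, next write slot=3

[1,12] |-19|<=|23| out[12]=529 → r--
[1,11] |-19|>|16| out[11]=361 → l++
[2,11] |-18|>|16| out[10]=324 → l++
[3,11] |-15|<=|16| out[9]=256 → r--
[3,10] |-15|<=|15| out[8]=225 → r--
[3,9] |-15|>|10| out[7]=225 → l++
[4,9] |-10|<=|10| out[6]=100 → r--
[4,8] |-10|>|-1| out[5]=100 → l++
[5,8] |-6|>|-1| out[4]=36 → l++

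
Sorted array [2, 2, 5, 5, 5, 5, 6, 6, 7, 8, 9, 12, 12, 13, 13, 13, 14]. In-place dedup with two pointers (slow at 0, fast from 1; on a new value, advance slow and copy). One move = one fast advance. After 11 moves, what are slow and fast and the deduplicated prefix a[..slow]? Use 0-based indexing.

(s=0,f=1) a[fast]=2=a[slow] dup → fast++
(s=0,f=2) a[fast]=5≠a[slow]=2 write a[1]=5 → slow++,fast++
(s=1,f=3) a[fast]=5=a[slow] dup → fast++
(s=1,f=4) a[fast]=5=a[slow] dup → fast++
(s=1,f=5) a[fast]=5=a[slow] dup → fast++
(s=1,f=6) a[fast]=6≠a[slow]=5 write a[2]=6 → slow++,fast++
(s=2,f=7) a[fast]=6=a[slow] dup → fast++
(s=2,f=8) a[fast]=7≠a[slow]=6 write a[3]=7 → slow++,fast++
(s=3,f=9) a[fast]=8≠a[slow]=7 write a[4]=8 → slow++,fast++
(s=4,f=10) a[fast]=9≠a[slow]=8 write a[5]=9 → slow++,fast++
(s=5,f=11) a[fast]=12≠a[slow]=9 write a[6]=12 → slow++,fast++

slow=6, fast=12, prefix=[2, 5, 6, 7, 8, 9, 12]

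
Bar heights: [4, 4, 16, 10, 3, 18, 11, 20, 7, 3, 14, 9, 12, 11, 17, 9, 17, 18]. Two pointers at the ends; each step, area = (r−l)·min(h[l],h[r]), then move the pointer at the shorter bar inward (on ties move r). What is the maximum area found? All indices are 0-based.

[0,17] min(4,18)*17=68 best=68 * → l++
[1,17] min(4,18)*16=64 best=68 → l++
[2,17] min(16,18)*15=240 best=240 * → l++
[3,17] min(10,18)*14=140 best=240 → l++
[4,17] min(3,18)*13=39 best=240 → l++
[5,17] min(18,18)*12=216 best=240 → r--
[5,16] min(18,17)*11=187 best=240 → r--
[5,15] min(18,9)*10=90 best=240 → r--
[5,14] min(18,17)*9=153 best=240 → r--
[5,13] min(18,11)*8=88 best=240 → r--
[5,12] min(18,12)*7=84 best=240 → r--
[5,11] min(18,9)*6=54 best=240 → r--
[5,10] min(18,14)*5=70 best=240 → r--
[5,9] min(18,3)*4=12 best=240 → r--
[5,8] min(18,7)*3=21 best=240 → r--
[5,7] min(18,20)*2=36 best=240 → l++
[6,7] min(11,20)*1=11 best=240 → l++

max area = 240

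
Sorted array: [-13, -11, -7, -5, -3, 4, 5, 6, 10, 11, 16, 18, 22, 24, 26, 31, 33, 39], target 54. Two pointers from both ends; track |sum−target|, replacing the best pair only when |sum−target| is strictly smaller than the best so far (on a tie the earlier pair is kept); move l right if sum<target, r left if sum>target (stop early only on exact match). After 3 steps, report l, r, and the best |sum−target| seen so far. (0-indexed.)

l=3, r=17, best |Δ|=22

[0,17] -13+39=26 d=28 * → l++
[1,17] -11+39=28 d=26 * → l++
[2,17] -7+39=32 d=22 * → l++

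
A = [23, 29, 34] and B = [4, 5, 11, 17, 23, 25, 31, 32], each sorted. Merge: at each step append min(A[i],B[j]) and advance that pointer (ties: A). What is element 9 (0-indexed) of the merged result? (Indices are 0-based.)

merged[9] = 32

[i=0,j=0] A[i]=23>B[j]=4 take 4 → j++
[i=0,j=1] A[i]=23>B[j]=5 take 5 → j++
[i=0,j=2] A[i]=23>B[j]=11 take 11 → j++
[i=0,j=3] A[i]=23>B[j]=17 take 17 → j++
[i=0,j=4] A[i]=23<=B[j]=23 take 23 → i++
[i=1,j=4] A[i]=29>B[j]=23 take 23 → j++
[i=1,j=5] A[i]=29>B[j]=25 take 25 → j++
[i=1,j=6] A[i]=29<=B[j]=31 take 29 → i++
[i=2,j=6] A[i]=34>B[j]=31 take 31 → j++
[i=2,j=7] A[i]=34>B[j]=32 take 32 → j++
[i=2,j=8] B done, take A[i]=34 → i++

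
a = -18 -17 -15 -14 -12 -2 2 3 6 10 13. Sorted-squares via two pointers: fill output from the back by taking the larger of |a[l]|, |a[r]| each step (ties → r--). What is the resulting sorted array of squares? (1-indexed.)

[4, 4, 9, 36, 100, 144, 169, 196, 225, 289, 324]

l=1 r=11: |-18|>|13| out[11]=324, l++
l=2 r=11: |-17|>|13| out[10]=289, l++
l=3 r=11: |-15|>|13| out[9]=225, l++
l=4 r=11: |-14|>|13| out[8]=196, l++
l=5 r=11: |-12|<=|13| out[7]=169, r--
l=5 r=10: |-12|>|10| out[6]=144, l++
l=6 r=10: |-2|<=|10| out[5]=100, r--
l=6 r=9: |-2|<=|6| out[4]=36, r--
l=6 r=8: |-2|<=|3| out[3]=9, r--
l=6 r=7: |-2|<=|2| out[2]=4, r--
l=6 r=6: |-2|<=|-2| out[1]=4, r--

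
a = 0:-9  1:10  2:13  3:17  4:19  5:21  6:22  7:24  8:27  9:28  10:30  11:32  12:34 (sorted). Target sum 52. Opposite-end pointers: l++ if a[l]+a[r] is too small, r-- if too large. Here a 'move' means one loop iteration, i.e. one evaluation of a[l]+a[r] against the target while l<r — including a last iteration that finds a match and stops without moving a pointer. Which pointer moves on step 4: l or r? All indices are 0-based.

[0,12] -9+34=25 <52 → l++
[1,12] 10+34=44 <52 → l++
[2,12] 13+34=47 <52 → l++
[3,12] 17+34=51 <52 → l++

l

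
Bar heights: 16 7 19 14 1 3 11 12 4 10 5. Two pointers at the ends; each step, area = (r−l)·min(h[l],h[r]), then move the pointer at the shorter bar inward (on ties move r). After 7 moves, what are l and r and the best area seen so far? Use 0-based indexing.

l=0, r=3, best area=90

[0,10] min(16,5)*10=50 best=50 * → r--
[0,9] min(16,10)*9=90 best=90 * → r--
[0,8] min(16,4)*8=32 best=90 → r--
[0,7] min(16,12)*7=84 best=90 → r--
[0,6] min(16,11)*6=66 best=90 → r--
[0,5] min(16,3)*5=15 best=90 → r--
[0,4] min(16,1)*4=4 best=90 → r--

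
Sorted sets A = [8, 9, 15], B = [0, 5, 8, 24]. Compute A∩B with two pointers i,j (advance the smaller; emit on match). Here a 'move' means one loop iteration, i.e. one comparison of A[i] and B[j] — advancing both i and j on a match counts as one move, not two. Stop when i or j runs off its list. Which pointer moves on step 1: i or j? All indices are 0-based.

j

i=0 j=0: 8>0, j++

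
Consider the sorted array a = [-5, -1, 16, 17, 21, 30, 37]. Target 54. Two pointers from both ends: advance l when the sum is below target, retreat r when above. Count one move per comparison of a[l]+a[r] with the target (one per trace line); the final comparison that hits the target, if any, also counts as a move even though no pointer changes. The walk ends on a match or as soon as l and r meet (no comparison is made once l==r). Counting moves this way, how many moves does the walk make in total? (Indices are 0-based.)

4 moves

l=0 r=6: -5+37=32 <54, l++
l=1 r=6: -1+37=36 <54, l++
l=2 r=6: 16+37=53 <54, l++
l=3 r=6: 17+37=54, found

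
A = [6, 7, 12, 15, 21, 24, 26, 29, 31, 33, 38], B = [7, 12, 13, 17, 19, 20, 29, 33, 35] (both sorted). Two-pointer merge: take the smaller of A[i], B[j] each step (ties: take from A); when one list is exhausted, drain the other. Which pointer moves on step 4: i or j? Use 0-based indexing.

i

i=0 j=0: A[i]=6<=B[j]=7 take 6, i++
i=1 j=0: A[i]=7<=B[j]=7 take 7, i++
i=2 j=0: A[i]=12>B[j]=7 take 7, j++
i=2 j=1: A[i]=12<=B[j]=12 take 12, i++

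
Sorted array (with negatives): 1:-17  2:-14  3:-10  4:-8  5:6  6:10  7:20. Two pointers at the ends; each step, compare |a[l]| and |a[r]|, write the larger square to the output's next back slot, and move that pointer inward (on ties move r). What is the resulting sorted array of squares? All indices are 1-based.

[36, 64, 100, 100, 196, 289, 400]

[1,7] |-17|<=|20| out[7]=400 → r--
[1,6] |-17|>|10| out[6]=289 → l++
[2,6] |-14|>|10| out[5]=196 → l++
[3,6] |-10|<=|10| out[4]=100 → r--
[3,5] |-10|>|6| out[3]=100 → l++
[4,5] |-8|>|6| out[2]=64 → l++
[5,5] |6|<=|6| out[1]=36 → r--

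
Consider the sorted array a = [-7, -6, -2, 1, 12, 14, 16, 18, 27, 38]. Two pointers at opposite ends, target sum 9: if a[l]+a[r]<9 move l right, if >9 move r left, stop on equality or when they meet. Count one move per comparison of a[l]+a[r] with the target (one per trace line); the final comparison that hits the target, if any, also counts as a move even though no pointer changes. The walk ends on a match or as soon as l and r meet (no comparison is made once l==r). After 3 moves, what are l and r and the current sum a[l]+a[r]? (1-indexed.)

l=1, r=7, sum=9

l=1 r=10: -7+38=31 >9, r--
l=1 r=9: -7+27=20 >9, r--
l=1 r=8: -7+18=11 >9, r--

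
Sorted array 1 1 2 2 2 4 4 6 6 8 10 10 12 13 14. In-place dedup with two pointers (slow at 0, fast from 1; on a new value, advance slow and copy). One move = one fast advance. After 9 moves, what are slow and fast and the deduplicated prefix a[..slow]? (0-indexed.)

(s=0,f=1) a[fast]=1=a[slow] dup → fast++
(s=0,f=2) a[fast]=2≠a[slow]=1 write a[1]=2 → slow++,fast++
(s=1,f=3) a[fast]=2=a[slow] dup → fast++
(s=1,f=4) a[fast]=2=a[slow] dup → fast++
(s=1,f=5) a[fast]=4≠a[slow]=2 write a[2]=4 → slow++,fast++
(s=2,f=6) a[fast]=4=a[slow] dup → fast++
(s=2,f=7) a[fast]=6≠a[slow]=4 write a[3]=6 → slow++,fast++
(s=3,f=8) a[fast]=6=a[slow] dup → fast++
(s=3,f=9) a[fast]=8≠a[slow]=6 write a[4]=8 → slow++,fast++

slow=4, fast=10, prefix=[1, 2, 4, 6, 8]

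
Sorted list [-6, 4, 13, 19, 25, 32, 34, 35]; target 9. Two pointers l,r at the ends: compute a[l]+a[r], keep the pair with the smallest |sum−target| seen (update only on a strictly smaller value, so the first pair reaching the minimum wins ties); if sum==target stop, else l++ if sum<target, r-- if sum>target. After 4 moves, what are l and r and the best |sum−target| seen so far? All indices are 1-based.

l=1 r=8: -6+35=29 d=20 *, r--
l=1 r=7: -6+34=28 d=19 *, r--
l=1 r=6: -6+32=26 d=17 *, r--
l=1 r=5: -6+25=19 d=10 *, r--

l=1, r=4, best |Δ|=10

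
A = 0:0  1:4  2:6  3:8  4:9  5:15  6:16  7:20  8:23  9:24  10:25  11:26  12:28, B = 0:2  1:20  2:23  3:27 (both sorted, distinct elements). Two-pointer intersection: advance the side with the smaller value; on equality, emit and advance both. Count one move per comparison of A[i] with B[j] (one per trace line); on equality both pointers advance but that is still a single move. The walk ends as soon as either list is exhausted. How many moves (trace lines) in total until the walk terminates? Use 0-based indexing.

i=0 j=0: 0<2, i++
i=1 j=0: 4>2, j++
i=1 j=1: 4<20, i++
i=2 j=1: 6<20, i++
i=3 j=1: 8<20, i++
i=4 j=1: 9<20, i++
i=5 j=1: 15<20, i++
i=6 j=1: 16<20, i++
i=7 j=1: 20==20 emit, i++,j++
i=8 j=2: 23==23 emit, i++,j++
i=9 j=3: 24<27, i++
i=10 j=3: 25<27, i++
i=11 j=3: 26<27, i++
i=12 j=3: 28>27, j++

14 moves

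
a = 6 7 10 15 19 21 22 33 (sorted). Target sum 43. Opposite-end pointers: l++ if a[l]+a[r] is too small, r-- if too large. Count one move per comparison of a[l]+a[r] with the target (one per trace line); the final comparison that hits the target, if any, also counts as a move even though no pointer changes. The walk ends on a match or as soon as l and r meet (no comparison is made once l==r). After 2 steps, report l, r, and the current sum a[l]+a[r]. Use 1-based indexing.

[1,8] 6+33=39 <43 → l++
[2,8] 7+33=40 <43 → l++

l=3, r=8, sum=43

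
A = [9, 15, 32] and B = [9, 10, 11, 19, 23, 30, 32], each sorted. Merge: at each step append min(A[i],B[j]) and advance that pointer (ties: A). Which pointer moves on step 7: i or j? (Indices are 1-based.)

i=1 j=1: A[i]=9<=B[j]=9 take 9, i++
i=2 j=1: A[i]=15>B[j]=9 take 9, j++
i=2 j=2: A[i]=15>B[j]=10 take 10, j++
i=2 j=3: A[i]=15>B[j]=11 take 11, j++
i=2 j=4: A[i]=15<=B[j]=19 take 15, i++
i=3 j=4: A[i]=32>B[j]=19 take 19, j++
i=3 j=5: A[i]=32>B[j]=23 take 23, j++

j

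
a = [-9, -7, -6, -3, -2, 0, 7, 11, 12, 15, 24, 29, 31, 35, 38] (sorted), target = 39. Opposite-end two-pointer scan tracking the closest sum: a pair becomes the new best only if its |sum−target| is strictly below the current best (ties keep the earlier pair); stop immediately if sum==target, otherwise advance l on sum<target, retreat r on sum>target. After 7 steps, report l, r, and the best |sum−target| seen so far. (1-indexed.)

l=7, r=14, best |Δ|=1

l=1 r=15: -9+38=29 d=10 *, l++
l=2 r=15: -7+38=31 d=8 *, l++
l=3 r=15: -6+38=32 d=7 *, l++
l=4 r=15: -3+38=35 d=4 *, l++
l=5 r=15: -2+38=36 d=3 *, l++
l=6 r=15: 0+38=38 d=1 *, l++
l=7 r=15: 7+38=45 d=6, r--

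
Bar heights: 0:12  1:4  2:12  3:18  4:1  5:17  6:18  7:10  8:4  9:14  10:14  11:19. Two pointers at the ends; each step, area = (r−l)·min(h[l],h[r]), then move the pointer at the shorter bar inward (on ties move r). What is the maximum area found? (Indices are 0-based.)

max area = 144

l=0 r=11: min(12,19)*11=132 best=132 *, l++
l=1 r=11: min(4,19)*10=40 best=132, l++
l=2 r=11: min(12,19)*9=108 best=132, l++
l=3 r=11: min(18,19)*8=144 best=144 *, l++
l=4 r=11: min(1,19)*7=7 best=144, l++
l=5 r=11: min(17,19)*6=102 best=144, l++
l=6 r=11: min(18,19)*5=90 best=144, l++
l=7 r=11: min(10,19)*4=40 best=144, l++
l=8 r=11: min(4,19)*3=12 best=144, l++
l=9 r=11: min(14,19)*2=28 best=144, l++
l=10 r=11: min(14,19)*1=14 best=144, l++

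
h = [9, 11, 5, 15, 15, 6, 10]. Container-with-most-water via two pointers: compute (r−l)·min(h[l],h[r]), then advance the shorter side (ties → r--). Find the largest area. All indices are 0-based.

max area = 54

l=0 r=6: min(9,10)*6=54 best=54 *, l++
l=1 r=6: min(11,10)*5=50 best=54, r--
l=1 r=5: min(11,6)*4=24 best=54, r--
l=1 r=4: min(11,15)*3=33 best=54, l++
l=2 r=4: min(5,15)*2=10 best=54, l++
l=3 r=4: min(15,15)*1=15 best=54, r--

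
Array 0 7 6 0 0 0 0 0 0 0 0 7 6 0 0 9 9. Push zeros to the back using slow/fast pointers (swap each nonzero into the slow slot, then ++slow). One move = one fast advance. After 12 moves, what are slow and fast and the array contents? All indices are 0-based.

slow=3, fast=12, a=[7, 6, 7, 0, 0, 0, 0, 0, 0, 0, 0, 0, 6, 0, 0, 9, 9]

slow=0 fast=0: a[fast]=0, fast++
slow=0 fast=1: a[fast]=7≠0 swap→a[0]=7, slow++,fast++
slow=1 fast=2: a[fast]=6≠0 swap→a[1]=6, slow++,fast++
slow=2 fast=3: a[fast]=0, fast++
slow=2 fast=4: a[fast]=0, fast++
slow=2 fast=5: a[fast]=0, fast++
slow=2 fast=6: a[fast]=0, fast++
slow=2 fast=7: a[fast]=0, fast++
slow=2 fast=8: a[fast]=0, fast++
slow=2 fast=9: a[fast]=0, fast++
slow=2 fast=10: a[fast]=0, fast++
slow=2 fast=11: a[fast]=7≠0 swap→a[2]=7, slow++,fast++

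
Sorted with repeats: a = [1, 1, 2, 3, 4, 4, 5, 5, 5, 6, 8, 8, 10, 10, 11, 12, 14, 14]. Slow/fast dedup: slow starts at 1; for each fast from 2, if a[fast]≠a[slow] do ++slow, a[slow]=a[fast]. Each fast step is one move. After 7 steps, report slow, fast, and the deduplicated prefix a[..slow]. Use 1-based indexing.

slow=1 fast=2: a[fast]=1=a[slow] dup, fast++
slow=1 fast=3: a[fast]=2≠a[slow]=1 write a[2]=2, slow++,fast++
slow=2 fast=4: a[fast]=3≠a[slow]=2 write a[3]=3, slow++,fast++
slow=3 fast=5: a[fast]=4≠a[slow]=3 write a[4]=4, slow++,fast++
slow=4 fast=6: a[fast]=4=a[slow] dup, fast++
slow=4 fast=7: a[fast]=5≠a[slow]=4 write a[5]=5, slow++,fast++
slow=5 fast=8: a[fast]=5=a[slow] dup, fast++

slow=5, fast=9, prefix=[1, 2, 3, 4, 5]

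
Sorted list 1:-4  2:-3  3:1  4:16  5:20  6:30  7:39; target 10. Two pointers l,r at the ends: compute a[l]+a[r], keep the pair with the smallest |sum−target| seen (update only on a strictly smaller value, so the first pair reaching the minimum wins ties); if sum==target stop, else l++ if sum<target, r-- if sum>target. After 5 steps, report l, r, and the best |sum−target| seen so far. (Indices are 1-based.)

l=1 r=7: -4+39=35 d=25 *, r--
l=1 r=6: -4+30=26 d=16 *, r--
l=1 r=5: -4+20=16 d=6 *, r--
l=1 r=4: -4+16=12 d=2 *, r--
l=1 r=3: -4+1=-3 d=13, l++

l=2, r=3, best |Δ|=2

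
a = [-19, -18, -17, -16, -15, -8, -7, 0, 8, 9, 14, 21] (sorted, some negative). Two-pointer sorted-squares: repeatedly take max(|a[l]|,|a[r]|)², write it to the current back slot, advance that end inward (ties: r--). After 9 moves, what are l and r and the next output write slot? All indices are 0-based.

l=0 r=11: |-19|<=|21| out[11]=441, r--
l=0 r=10: |-19|>|14| out[10]=361, l++
l=1 r=10: |-18|>|14| out[9]=324, l++
l=2 r=10: |-17|>|14| out[8]=289, l++
l=3 r=10: |-16|>|14| out[7]=256, l++
l=4 r=10: |-15|>|14| out[6]=225, l++
l=5 r=10: |-8|<=|14| out[5]=196, r--
l=5 r=9: |-8|<=|9| out[4]=81, r--
l=5 r=8: |-8|<=|8| out[3]=64, r--

l=5, r=7, next write slot=2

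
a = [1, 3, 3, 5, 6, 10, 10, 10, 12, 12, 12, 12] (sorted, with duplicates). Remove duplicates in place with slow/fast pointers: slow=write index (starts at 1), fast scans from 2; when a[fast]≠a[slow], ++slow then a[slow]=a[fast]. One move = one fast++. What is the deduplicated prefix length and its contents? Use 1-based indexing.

length 6; prefix = [1, 3, 5, 6, 10, 12]

(s=1,f=2) a[fast]=3≠a[slow]=1 write a[2]=3 → slow++,fast++
(s=2,f=3) a[fast]=3=a[slow] dup → fast++
(s=2,f=4) a[fast]=5≠a[slow]=3 write a[3]=5 → slow++,fast++
(s=3,f=5) a[fast]=6≠a[slow]=5 write a[4]=6 → slow++,fast++
(s=4,f=6) a[fast]=10≠a[slow]=6 write a[5]=10 → slow++,fast++
(s=5,f=7) a[fast]=10=a[slow] dup → fast++
(s=5,f=8) a[fast]=10=a[slow] dup → fast++
(s=5,f=9) a[fast]=12≠a[slow]=10 write a[6]=12 → slow++,fast++
(s=6,f=10) a[fast]=12=a[slow] dup → fast++
(s=6,f=11) a[fast]=12=a[slow] dup → fast++
(s=6,f=12) a[fast]=12=a[slow] dup → fast++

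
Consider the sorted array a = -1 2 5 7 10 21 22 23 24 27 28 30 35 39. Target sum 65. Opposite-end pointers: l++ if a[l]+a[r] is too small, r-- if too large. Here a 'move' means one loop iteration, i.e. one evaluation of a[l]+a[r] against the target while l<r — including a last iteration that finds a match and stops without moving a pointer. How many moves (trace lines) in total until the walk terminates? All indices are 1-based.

[1,14] -1+39=38 <65 → l++
[2,14] 2+39=41 <65 → l++
[3,14] 5+39=44 <65 → l++
[4,14] 7+39=46 <65 → l++
[5,14] 10+39=49 <65 → l++
[6,14] 21+39=60 <65 → l++
[7,14] 22+39=61 <65 → l++
[8,14] 23+39=62 <65 → l++
[9,14] 24+39=63 <65 → l++
[10,14] 27+39=66 >65 → r--
[10,13] 27+35=62 <65 → l++
[11,13] 28+35=63 <65 → l++
[12,13] 30+35=65 → found

13 moves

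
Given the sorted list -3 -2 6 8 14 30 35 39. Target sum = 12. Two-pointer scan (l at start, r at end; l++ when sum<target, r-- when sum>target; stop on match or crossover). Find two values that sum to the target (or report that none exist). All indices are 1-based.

[1,8] -3+39=36 >12 → r--
[1,7] -3+35=32 >12 → r--
[1,6] -3+30=27 >12 → r--
[1,5] -3+14=11 <12 → l++
[2,5] -2+14=12 → found

(-2, 14)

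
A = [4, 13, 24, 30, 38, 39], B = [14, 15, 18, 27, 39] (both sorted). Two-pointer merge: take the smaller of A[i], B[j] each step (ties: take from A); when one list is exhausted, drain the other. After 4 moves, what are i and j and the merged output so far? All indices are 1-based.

i=1 j=1: A[i]=4<=B[j]=14 take 4, i++
i=2 j=1: A[i]=13<=B[j]=14 take 13, i++
i=3 j=1: A[i]=24>B[j]=14 take 14, j++
i=3 j=2: A[i]=24>B[j]=15 take 15, j++

i=3, j=3, merged so far=[4, 13, 14, 15]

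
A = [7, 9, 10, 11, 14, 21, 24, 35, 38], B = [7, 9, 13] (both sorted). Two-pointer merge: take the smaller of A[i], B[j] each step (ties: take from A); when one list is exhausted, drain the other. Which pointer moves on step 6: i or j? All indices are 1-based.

i

i=1 j=1: A[i]=7<=B[j]=7 take 7, i++
i=2 j=1: A[i]=9>B[j]=7 take 7, j++
i=2 j=2: A[i]=9<=B[j]=9 take 9, i++
i=3 j=2: A[i]=10>B[j]=9 take 9, j++
i=3 j=3: A[i]=10<=B[j]=13 take 10, i++
i=4 j=3: A[i]=11<=B[j]=13 take 11, i++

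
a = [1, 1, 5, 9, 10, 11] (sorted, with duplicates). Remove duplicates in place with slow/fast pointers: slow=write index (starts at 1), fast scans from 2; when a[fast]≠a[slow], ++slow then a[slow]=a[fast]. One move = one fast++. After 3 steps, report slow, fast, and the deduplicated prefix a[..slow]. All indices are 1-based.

(s=1,f=2) a[fast]=1=a[slow] dup → fast++
(s=1,f=3) a[fast]=5≠a[slow]=1 write a[2]=5 → slow++,fast++
(s=2,f=4) a[fast]=9≠a[slow]=5 write a[3]=9 → slow++,fast++

slow=3, fast=5, prefix=[1, 5, 9]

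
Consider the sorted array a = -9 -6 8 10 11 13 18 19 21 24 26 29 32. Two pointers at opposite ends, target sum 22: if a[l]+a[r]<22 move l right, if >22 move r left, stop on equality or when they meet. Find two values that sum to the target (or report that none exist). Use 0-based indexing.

[0,12] -9+32=23 >22 → r--
[0,11] -9+29=20 <22 → l++
[1,11] -6+29=23 >22 → r--
[1,10] -6+26=20 <22 → l++
[2,10] 8+26=34 >22 → r--
[2,9] 8+24=32 >22 → r--
[2,8] 8+21=29 >22 → r--
[2,7] 8+19=27 >22 → r--
[2,6] 8+18=26 >22 → r--
[2,5] 8+13=21 <22 → l++
[3,5] 10+13=23 >22 → r--
[3,4] 10+11=21 <22 → l++

no pair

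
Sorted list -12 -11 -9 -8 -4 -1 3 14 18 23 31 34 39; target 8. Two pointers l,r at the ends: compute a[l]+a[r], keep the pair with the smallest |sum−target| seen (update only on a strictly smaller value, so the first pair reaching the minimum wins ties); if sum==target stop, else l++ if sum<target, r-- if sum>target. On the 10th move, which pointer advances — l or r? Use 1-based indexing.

r

l=1 r=13: -12+39=27 d=19 *, r--
l=1 r=12: -12+34=22 d=14 *, r--
l=1 r=11: -12+31=19 d=11 *, r--
l=1 r=10: -12+23=11 d=3 *, r--
l=1 r=9: -12+18=6 d=2 *, l++
l=2 r=9: -11+18=7 d=1 *, l++
l=3 r=9: -9+18=9 d=1, r--
l=3 r=8: -9+14=5 d=3, l++
l=4 r=8: -8+14=6 d=2, l++
l=5 r=8: -4+14=10 d=2, r--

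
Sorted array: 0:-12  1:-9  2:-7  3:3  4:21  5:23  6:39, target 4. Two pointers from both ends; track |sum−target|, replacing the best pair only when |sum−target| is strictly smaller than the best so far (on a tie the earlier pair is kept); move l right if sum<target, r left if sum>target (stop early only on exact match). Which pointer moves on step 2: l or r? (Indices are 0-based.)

[0,6] -12+39=27 d=23 * → r--
[0,5] -12+23=11 d=7 * → r--

r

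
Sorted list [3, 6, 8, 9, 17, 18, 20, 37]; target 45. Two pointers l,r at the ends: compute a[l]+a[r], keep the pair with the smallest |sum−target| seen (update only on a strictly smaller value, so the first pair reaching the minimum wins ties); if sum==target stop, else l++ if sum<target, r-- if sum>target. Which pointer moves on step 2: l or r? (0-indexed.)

l=0 r=7: 3+37=40 d=5 *, l++
l=1 r=7: 6+37=43 d=2 *, l++

l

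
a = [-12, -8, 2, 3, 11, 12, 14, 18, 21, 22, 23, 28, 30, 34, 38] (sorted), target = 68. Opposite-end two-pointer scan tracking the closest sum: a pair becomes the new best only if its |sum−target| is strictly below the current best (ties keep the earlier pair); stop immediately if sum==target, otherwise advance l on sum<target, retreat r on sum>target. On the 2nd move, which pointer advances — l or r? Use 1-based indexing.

l=1 r=15: -12+38=26 d=42 *, l++
l=2 r=15: -8+38=30 d=38 *, l++

l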